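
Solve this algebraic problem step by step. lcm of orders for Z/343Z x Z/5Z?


Exponent = lcm of the cyclic orders; pairwise coprime => product.
7^3*5^1=343*5=1715


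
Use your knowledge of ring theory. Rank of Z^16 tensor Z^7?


rank(M(x)N) = rank(M)*rank(N)
16*7 = 112


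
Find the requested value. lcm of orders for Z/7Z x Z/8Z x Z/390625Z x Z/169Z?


Exponent = lcm of the cyclic orders; pairwise coprime => product.
7^1*2^3*5^8*13^2=7*8*390625*169=3696875000


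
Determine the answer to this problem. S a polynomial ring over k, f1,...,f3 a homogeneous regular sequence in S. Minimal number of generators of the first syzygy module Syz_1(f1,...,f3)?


Regular sequence => Koszul complex is the minimal free resolution.
Syz_1 minimally generated by Koszul relations f_i*e_j - f_j*e_i (i<j): mu(Syz_1) = beta_2 = C(m,2) = m(m-1)/2
m=3
3*2/2 = 3


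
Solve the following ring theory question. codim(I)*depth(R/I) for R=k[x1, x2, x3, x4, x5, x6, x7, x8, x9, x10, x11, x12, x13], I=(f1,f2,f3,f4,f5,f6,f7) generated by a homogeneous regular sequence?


codim=7, depth=dim(R/I)=13-7=6
Product=7*6=42


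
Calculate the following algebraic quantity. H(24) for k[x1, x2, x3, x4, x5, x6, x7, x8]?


C(d+n-1,n-1)=C(31,7)=2629575


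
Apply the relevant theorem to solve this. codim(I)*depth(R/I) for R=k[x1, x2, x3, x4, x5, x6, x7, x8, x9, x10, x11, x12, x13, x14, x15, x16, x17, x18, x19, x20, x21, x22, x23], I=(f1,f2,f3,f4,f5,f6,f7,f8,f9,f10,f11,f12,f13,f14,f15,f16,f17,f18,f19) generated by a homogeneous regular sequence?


codim=19, depth=dim(R/I)=23-19=4
Product=19*4=76


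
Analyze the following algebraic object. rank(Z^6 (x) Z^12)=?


rank(M(x)N) = rank(M)*rank(N)
6*12 = 72


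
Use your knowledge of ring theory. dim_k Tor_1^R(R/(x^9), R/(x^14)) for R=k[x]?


Tor_1(R/I,R/J)=(I cap J)/IJ=(x^14)/(x^23)
dim=23-14=min(9,14)=9


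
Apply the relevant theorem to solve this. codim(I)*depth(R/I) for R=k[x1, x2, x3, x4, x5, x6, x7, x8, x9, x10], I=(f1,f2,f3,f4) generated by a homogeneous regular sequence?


codim=4, depth=dim(R/I)=10-4=6
Product=4*6=24


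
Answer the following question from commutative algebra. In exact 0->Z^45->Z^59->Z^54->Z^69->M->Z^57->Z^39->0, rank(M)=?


Alt sum=0:
(-1)^0*45 + (-1)^1*59 + (-1)^2*54 + (-1)^3*69 + (-1)^4*? + (-1)^5*57 + (-1)^6*39=0
rank(M)=47


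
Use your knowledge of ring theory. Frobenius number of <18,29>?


gcd(18,29)=1 => F=ab-a-b=18*29-18-29=522-47=475


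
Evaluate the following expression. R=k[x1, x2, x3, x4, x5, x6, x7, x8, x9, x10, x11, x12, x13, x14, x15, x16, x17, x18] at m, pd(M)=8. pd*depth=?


pd+depth=18
depth=18-8=10
pd*depth=8*10=80


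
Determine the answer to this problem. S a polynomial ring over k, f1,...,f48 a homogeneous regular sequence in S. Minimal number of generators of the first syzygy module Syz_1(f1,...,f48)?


Regular sequence => Koszul complex is the minimal free resolution.
Syz_1 minimally generated by Koszul relations f_i*e_j - f_j*e_i (i<j): mu(Syz_1) = beta_2 = C(m,2) = m(m-1)/2
m=48
48*47/2 = 1128


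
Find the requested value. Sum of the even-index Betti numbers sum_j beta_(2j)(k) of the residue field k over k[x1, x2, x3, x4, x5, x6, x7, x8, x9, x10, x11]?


Koszul resolution: beta_i(k)=C(n,i), n=11
sum_even C(11,i) = 2^(n-1) = 2^10 = 1024


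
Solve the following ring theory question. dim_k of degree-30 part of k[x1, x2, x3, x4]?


C(d+n-1,n-1)=C(33,3)=5456


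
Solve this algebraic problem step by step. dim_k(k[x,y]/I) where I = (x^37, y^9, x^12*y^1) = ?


k[x,y]/I, I = (x^37, y^9, x^12*y^1)
Rect: 37x9=333. Corner: (37-12)x(9-1)=200.
dim = 333-200 = 133


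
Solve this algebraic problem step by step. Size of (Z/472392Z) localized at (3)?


3-primary part: 472392=3^10*8
Size=3^10=59049


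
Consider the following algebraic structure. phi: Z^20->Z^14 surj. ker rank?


rank(ker) = 20-14 = 6


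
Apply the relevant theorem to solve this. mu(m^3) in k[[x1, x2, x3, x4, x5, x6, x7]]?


C(n+d-1,d)=C(9,3)=84


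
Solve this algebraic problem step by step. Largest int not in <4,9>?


gcd(4,9)=1 => F=ab-a-b=4*9-4-9=36-13=23


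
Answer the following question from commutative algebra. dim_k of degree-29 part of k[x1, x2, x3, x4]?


C(d+n-1,n-1)=C(32,3)=4960


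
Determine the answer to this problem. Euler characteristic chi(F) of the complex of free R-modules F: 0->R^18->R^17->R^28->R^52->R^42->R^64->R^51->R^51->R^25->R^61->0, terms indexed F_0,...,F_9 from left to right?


chi = sum (-1)^i * rank:
(-1)^0*18=18
(-1)^1*17=-17
(-1)^2*28=28
(-1)^3*52=-52
(-1)^4*42=42
(-1)^5*64=-64
(-1)^6*51=51
(-1)^7*51=-51
(-1)^8*25=25
(-1)^9*61=-61
chi=-81


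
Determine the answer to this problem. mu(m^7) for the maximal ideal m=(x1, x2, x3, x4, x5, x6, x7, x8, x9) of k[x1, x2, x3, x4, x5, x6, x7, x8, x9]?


Graded Nakayama: mu(m^d) = dim_k (m^d/m^(d+1)) = #degree-7 monomials in 9 vars
C(n+d-1,d)=C(15,7)=6435


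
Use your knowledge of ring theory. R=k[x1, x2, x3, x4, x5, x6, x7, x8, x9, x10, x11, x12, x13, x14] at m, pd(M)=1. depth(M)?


pd+depth=depth(R)=14
depth=14-1=13


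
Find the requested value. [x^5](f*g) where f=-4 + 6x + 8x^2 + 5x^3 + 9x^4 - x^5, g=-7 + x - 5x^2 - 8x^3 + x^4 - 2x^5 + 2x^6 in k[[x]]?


[x^5] = sum a_i*b_j, i+j=5
  -4*-2=8
  6*1=6
  8*-8=-64
  5*-5=-25
  9*1=9
  -1*-7=7
Sum=-59


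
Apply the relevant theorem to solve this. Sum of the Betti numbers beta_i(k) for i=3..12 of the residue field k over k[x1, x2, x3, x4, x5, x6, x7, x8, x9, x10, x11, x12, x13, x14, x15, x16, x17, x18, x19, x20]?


Koszul resolution: beta_i(k)=C(n,i), n=20
C(20,3)=1140, C(20,4)=4845, C(20,5)=15504, C(20,6)=38760, C(20,7)=77520, C(20,8)=125970, C(20,9)=167960, C(20,10)=184756, C(20,11)=167960, C(20,12)=125970
Sum=910385


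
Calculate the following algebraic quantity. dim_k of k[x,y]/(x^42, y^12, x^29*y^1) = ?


k[x,y]/I, I = (x^42, y^12, x^29*y^1)
Rect: 42x12=504. Corner: (42-29)x(12-1)=143.
dim = 504-143 = 361


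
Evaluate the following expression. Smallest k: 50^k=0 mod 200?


50^k mod 200:
k=1: 50
k=2: 100
k=3: 0
First zero at k = 3


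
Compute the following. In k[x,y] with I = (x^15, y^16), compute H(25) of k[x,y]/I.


k[x,y], I = (x^15, y^16), d = 25
Need i < 15 and d-i < 16.
Range: 10 <= i <= 14.
H(25) = 5


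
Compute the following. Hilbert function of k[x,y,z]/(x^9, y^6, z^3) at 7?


Need i<9, j<6, k<3 with i+j+k=7.
For each i, j ranges over max(0,7-i-2)..min(5,7-i):
  i=0: j in [5,5] -> 1
  i=1: j in [4,5] -> 2
  i=2: j in [3,5] -> 3
  i=3: j in [2,4] -> 3
  i=4: j in [1,3] -> 3
  i=5: j in [0,2] -> 3
  i=6: j in [0,1] -> 2
  i=7: j in [0,0] -> 1
H(7) = 1+2+3+3+3+3+2+1 = 18


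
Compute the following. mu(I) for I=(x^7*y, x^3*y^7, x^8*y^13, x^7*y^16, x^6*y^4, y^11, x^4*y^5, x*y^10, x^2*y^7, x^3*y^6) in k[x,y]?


Remove redundant (divisible by others).
x^7*y^16 redundant.
x^3*y^7 redundant.
x^8*y^13 redundant.
Min: x^7*y, x^6*y^4, x^4*y^5, x^3*y^6, x^2*y^7, x*y^10, y^11
Count=7


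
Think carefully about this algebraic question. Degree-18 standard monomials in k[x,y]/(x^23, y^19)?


k[x,y], I = (x^23, y^19), d = 18
Need i < 23 and d-i < 19.
Range: 0 <= i <= 18.
H(18) = 19


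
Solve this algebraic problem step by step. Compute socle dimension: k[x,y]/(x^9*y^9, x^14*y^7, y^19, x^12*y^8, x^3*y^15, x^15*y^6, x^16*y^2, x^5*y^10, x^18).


Socle = ann(m) = span of standard monomials u with x*u, y*u in I (staircase corners).
Minimal generators: x^18, x^16*y^2, x^15*y^6, x^14*y^7, x^12*y^8, x^9*y^9, x^5*y^10, x^3*y^15, y^19
Corners: x^2y^18, x^4y^14, x^8y^9, x^11y^8, x^13y^7, x^14y^6, x^15y^5, x^17y
Socle dim=8


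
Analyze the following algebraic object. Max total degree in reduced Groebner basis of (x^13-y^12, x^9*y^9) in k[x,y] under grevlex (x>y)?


LT(f1)=x^13, LT(f2)=x^9y^9, lcm=x^13y^9
S(f1,f2) = y^9*f1 - x^4*f2 = -y^21
Reduced GB = {f1, f2, y^21}; degrees 13, 18, 21
Max = 21


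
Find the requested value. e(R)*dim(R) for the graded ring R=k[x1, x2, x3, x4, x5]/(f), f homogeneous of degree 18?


e(R)=deg(f)=18, dim(R)=5-1=4
e*dim=18*4=72


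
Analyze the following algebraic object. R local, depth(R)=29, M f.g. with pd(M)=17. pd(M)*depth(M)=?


pd+depth=29
depth=29-17=12
pd*depth=17*12=204


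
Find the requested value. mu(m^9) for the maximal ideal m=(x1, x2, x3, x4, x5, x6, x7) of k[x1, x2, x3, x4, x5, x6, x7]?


Graded Nakayama: mu(m^d) = dim_k (m^d/m^(d+1)) = #degree-9 monomials in 7 vars
C(n+d-1,d)=C(15,9)=5005


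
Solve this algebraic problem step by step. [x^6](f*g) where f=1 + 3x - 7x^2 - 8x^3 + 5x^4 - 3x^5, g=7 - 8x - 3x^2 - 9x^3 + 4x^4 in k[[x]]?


[x^6] = sum a_i*b_j, i+j=6
  -7*4=-28
  -8*-9=72
  5*-3=-15
  -3*-8=24
Sum=53


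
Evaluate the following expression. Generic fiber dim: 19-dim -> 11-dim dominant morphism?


dim(fiber)=dim(X)-dim(Y)=19-11=8


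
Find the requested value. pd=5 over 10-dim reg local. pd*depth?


pd+depth=10
depth=10-5=5
pd*depth=5*5=25


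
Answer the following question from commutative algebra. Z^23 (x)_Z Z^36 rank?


rank(M(x)N) = rank(M)*rank(N)
23*36 = 828


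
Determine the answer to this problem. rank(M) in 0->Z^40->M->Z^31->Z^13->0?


Alt sum=0:
(-1)^0*40 + (-1)^1*? + (-1)^2*31 + (-1)^3*13=0
rank(M)=58


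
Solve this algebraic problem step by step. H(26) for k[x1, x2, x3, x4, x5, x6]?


C(d+n-1,n-1)=C(31,5)=169911


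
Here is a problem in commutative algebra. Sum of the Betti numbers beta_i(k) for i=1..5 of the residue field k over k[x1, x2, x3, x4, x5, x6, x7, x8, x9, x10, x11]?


Koszul resolution: beta_i(k)=C(n,i), n=11
C(11,1)=11, C(11,2)=55, C(11,3)=165, C(11,4)=330, C(11,5)=462
Sum=1023


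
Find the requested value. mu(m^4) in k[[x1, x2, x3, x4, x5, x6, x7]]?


C(n+d-1,d)=C(10,4)=210


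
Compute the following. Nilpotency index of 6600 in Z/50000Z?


6600^k mod 50000:
k=1: 6600
k=2: 10000
k=3: 0
First zero at k = 3


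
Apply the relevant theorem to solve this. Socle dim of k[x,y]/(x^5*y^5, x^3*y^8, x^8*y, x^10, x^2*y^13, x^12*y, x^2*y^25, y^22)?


Socle = ann(m) = span of standard monomials u with x*u, y*u in I (staircase corners).
Redundant generators: x^2*y^25, x^12*y
Minimal generators: x^10, x^8*y, x^5*y^5, x^3*y^8, x^2*y^13, y^22
Corners: xy^21, x^2y^12, x^4y^7, x^7y^4, x^9
Socle dim=5


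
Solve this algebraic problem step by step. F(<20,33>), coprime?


gcd(20,33)=1 => F=ab-a-b=20*33-20-33=660-53=607


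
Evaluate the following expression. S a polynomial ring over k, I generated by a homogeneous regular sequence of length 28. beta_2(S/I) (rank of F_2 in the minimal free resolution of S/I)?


Regular sequence => Koszul complex is the minimal free resolution.
Syz_1 minimally generated by Koszul relations f_i*e_j - f_j*e_i (i<j): mu(Syz_1) = beta_2 = C(m,2) = m(m-1)/2
m=28
28*27/2 = 378


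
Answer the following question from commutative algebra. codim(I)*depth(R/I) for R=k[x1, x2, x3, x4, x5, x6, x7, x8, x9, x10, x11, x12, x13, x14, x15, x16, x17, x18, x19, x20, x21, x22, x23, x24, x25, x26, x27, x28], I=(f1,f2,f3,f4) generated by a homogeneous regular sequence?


codim=4, depth=dim(R/I)=28-4=24
Product=4*24=96


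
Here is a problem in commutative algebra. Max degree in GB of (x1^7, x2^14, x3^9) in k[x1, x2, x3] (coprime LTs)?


Pure powers, coprime LTs => already GB.
Degrees: 7, 14, 9
Max=14


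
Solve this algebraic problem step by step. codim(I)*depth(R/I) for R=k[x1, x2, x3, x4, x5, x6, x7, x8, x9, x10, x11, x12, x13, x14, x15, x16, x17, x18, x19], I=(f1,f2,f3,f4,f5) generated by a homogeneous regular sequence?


codim=5, depth=dim(R/I)=19-5=14
Product=5*14=70


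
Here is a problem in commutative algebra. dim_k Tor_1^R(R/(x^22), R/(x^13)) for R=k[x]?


Tor_1(R/I,R/J)=(I cap J)/IJ=(x^22)/(x^35)
dim=35-22=min(22,13)=13


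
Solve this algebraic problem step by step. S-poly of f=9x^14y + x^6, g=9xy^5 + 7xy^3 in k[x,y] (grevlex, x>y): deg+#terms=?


LT(f)=9x^14y, LT(g)=9xy^5
lcm(LM)=x^14y^5
S(f,g) (scaled by 81 to clear denominators) = 9y^4*f - 9x^13*g = -63x^14y^3 + 9x^6y^4
2 terms, deg 17.
17+2=19


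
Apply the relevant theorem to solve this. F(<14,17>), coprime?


gcd(14,17)=1 => F=ab-a-b=14*17-14-17=238-31=207


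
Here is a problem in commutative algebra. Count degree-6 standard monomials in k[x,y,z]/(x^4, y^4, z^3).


Need i<4, j<4, k<3 with i+j+k=6.
For each i, j ranges over max(0,6-i-2)..min(3,6-i):
  i=0: j in [4,3] -> 0
  i=1: j in [3,3] -> 1
  i=2: j in [2,3] -> 2
  i=3: j in [1,3] -> 3
H(6) = 0+1+2+3 = 6


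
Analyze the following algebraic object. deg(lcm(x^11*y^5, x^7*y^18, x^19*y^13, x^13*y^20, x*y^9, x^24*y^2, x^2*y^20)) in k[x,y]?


lcm = componentwise max:
x: max(11,7,19,13,1,24,2)=24
y: max(5,18,13,20,9,2,20)=20
Total=24+20=44


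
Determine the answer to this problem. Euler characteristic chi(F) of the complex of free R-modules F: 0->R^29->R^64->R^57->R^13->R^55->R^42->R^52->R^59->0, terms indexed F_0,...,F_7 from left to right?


chi = sum (-1)^i * rank:
(-1)^0*29=29
(-1)^1*64=-64
(-1)^2*57=57
(-1)^3*13=-13
(-1)^4*55=55
(-1)^5*42=-42
(-1)^6*52=52
(-1)^7*59=-59
chi=15


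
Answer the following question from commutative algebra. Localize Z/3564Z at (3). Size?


3-primary part: 3564=3^4*44
Size=3^4=81


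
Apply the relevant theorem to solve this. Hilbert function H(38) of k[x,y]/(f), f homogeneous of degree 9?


H(t)=d for t>=d-1.
d=9, t=38
H(38)=9


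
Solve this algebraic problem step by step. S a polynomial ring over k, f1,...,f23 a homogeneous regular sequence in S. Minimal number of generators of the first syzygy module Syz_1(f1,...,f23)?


Regular sequence => Koszul complex is the minimal free resolution.
Syz_1 minimally generated by Koszul relations f_i*e_j - f_j*e_i (i<j): mu(Syz_1) = beta_2 = C(m,2) = m(m-1)/2
m=23
23*22/2 = 253


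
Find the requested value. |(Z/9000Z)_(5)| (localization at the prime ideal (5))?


5-primary part: 9000=5^3*72
Size=5^3=125


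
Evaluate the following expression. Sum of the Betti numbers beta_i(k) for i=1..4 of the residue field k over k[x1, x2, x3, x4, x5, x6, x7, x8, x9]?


Koszul resolution: beta_i(k)=C(n,i), n=9
C(9,1)=9, C(9,2)=36, C(9,3)=84, C(9,4)=126
Sum=255


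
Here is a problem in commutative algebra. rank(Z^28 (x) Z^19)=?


rank(M(x)N) = rank(M)*rank(N)
28*19 = 532


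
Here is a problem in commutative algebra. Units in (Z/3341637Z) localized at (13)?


Local ring = Z/371293Z.
phi(371293) = 13^4*(13-1) = 342732


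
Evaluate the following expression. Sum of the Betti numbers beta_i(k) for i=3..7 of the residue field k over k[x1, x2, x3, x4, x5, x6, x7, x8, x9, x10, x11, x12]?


Koszul resolution: beta_i(k)=C(n,i), n=12
C(12,3)=220, C(12,4)=495, C(12,5)=792, C(12,6)=924, C(12,7)=792
Sum=3223


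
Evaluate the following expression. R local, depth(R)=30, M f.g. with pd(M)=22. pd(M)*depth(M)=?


pd+depth=30
depth=30-22=8
pd*depth=22*8=176


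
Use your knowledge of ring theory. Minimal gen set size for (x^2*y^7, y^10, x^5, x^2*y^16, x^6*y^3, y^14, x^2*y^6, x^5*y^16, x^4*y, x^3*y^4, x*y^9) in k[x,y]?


Remove redundant (divisible by others).
x^6*y^3 redundant.
y^14 redundant.
x^5*y^16 redundant.
x^2*y^16 redundant.
x^2*y^7 redundant.
Min: x^5, x^4*y, x^3*y^4, x^2*y^6, x*y^9, y^10
Count=6


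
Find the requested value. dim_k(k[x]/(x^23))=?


Basis: 1,x,...,x^22
dim=23


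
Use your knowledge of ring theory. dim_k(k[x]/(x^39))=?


Basis: 1,x,...,x^38
dim=39


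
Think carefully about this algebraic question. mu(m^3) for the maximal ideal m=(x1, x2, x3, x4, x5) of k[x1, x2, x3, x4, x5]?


Graded Nakayama: mu(m^d) = dim_k (m^d/m^(d+1)) = #degree-3 monomials in 5 vars
C(n+d-1,d)=C(7,3)=35


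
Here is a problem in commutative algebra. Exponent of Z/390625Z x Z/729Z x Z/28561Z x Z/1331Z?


Exponent = lcm of the cyclic orders; pairwise coprime => product.
5^8*3^6*13^4*11^3=390625*729*28561*1331=10825277241796875


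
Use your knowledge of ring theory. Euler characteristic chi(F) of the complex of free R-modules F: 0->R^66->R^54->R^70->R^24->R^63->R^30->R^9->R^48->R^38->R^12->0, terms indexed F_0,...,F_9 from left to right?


chi = sum (-1)^i * rank:
(-1)^0*66=66
(-1)^1*54=-54
(-1)^2*70=70
(-1)^3*24=-24
(-1)^4*63=63
(-1)^5*30=-30
(-1)^6*9=9
(-1)^7*48=-48
(-1)^8*38=38
(-1)^9*12=-12
chi=78


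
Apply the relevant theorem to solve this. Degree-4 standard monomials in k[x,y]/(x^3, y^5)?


k[x,y], I = (x^3, y^5), d = 4
Need i < 3 and d-i < 5.
Range: 0 <= i <= 2.
H(4) = 3


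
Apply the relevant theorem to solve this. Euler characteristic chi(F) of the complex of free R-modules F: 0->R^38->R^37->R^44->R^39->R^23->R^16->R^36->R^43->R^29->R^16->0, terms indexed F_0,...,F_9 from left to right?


chi = sum (-1)^i * rank:
(-1)^0*38=38
(-1)^1*37=-37
(-1)^2*44=44
(-1)^3*39=-39
(-1)^4*23=23
(-1)^5*16=-16
(-1)^6*36=36
(-1)^7*43=-43
(-1)^8*29=29
(-1)^9*16=-16
chi=19


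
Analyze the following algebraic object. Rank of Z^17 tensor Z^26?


rank(M(x)N) = rank(M)*rank(N)
17*26 = 442


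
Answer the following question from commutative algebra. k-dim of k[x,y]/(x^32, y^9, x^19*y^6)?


k[x,y]/I, I = (x^32, y^9, x^19*y^6)
Rect: 32x9=288. Corner: (32-19)x(9-6)=39.
dim = 288-39 = 249


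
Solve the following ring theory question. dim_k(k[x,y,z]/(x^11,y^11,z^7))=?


Basis: x^iy^jz^k, i<11,j<11,k<7
11*11*7=847


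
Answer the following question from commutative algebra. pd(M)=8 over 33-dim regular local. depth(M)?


pd+depth=depth(R)=33
depth=33-8=25


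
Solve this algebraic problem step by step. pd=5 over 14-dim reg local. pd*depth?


pd+depth=14
depth=14-5=9
pd*depth=5*9=45


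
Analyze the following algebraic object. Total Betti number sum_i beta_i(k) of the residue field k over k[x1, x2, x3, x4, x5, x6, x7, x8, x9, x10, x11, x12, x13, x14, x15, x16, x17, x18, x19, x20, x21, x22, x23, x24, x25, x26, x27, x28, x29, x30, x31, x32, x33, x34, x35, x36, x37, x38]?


Koszul resolution: beta_i(k)=C(n,i), n=38
sum_i C(38,i) = 2^38 = 274877906944


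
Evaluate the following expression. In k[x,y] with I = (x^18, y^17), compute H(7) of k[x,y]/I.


k[x,y], I = (x^18, y^17), d = 7
Need i < 18 and d-i < 17.
Range: 0 <= i <= 7.
H(7) = 8


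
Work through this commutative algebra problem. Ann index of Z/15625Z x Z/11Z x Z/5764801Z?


Exponent = lcm of the cyclic orders; pairwise coprime => product.
5^6*11^1*7^8=15625*11*5764801=990825171875


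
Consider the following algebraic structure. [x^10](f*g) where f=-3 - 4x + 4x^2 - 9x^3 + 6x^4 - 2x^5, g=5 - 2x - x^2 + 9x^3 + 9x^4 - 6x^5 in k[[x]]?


[x^10] = sum a_i*b_j, i+j=10
  -2*-6=12
Sum=12


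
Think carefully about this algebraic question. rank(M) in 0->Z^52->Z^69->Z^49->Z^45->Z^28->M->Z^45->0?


Alt sum=0:
(-1)^0*52 + (-1)^1*69 + (-1)^2*49 + (-1)^3*45 + (-1)^4*28 + (-1)^5*? + (-1)^6*45=0
rank(M)=60


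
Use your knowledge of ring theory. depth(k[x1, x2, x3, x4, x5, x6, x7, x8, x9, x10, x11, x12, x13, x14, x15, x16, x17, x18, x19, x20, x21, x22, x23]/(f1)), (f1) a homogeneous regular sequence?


depth(R)=23
depth(R/I)=23-1=22


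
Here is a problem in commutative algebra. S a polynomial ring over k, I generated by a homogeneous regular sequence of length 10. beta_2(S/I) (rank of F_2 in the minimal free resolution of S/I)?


Regular sequence => Koszul complex is the minimal free resolution.
Syz_1 minimally generated by Koszul relations f_i*e_j - f_j*e_i (i<j): mu(Syz_1) = beta_2 = C(m,2) = m(m-1)/2
m=10
10*9/2 = 45


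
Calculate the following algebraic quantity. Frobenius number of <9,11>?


gcd(9,11)=1 => F=ab-a-b=9*11-9-11=99-20=79


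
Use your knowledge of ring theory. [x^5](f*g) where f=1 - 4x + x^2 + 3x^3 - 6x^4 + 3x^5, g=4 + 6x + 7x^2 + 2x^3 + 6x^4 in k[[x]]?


[x^5] = sum a_i*b_j, i+j=5
  -4*6=-24
  1*2=2
  3*7=21
  -6*6=-36
  3*4=12
Sum=-25


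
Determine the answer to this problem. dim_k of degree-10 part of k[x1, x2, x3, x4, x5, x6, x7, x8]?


C(d+n-1,n-1)=C(17,7)=19448


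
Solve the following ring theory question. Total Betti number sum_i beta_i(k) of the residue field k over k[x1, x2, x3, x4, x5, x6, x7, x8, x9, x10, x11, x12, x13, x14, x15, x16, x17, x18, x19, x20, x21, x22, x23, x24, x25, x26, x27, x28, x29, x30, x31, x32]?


Koszul resolution: beta_i(k)=C(n,i), n=32
sum_i C(32,i) = 2^32 = 4294967296


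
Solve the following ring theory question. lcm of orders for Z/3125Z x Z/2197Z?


Exponent = lcm of the cyclic orders; pairwise coprime => product.
5^5*13^3=3125*2197=6865625


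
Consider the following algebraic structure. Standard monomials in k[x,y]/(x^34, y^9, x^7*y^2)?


k[x,y]/I, I = (x^34, y^9, x^7*y^2)
Rect: 34x9=306. Corner: (34-7)x(9-2)=189.
dim = 306-189 = 117


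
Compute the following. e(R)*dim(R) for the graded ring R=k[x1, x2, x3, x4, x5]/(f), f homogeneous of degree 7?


e(R)=deg(f)=7, dim(R)=5-1=4
e*dim=7*4=28


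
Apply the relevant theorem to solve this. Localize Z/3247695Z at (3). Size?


3-primary part: 3247695=3^10*55
Size=3^10=59049


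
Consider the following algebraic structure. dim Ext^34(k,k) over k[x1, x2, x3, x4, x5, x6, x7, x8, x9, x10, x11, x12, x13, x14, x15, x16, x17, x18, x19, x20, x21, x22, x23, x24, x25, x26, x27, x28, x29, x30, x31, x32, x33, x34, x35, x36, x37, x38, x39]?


C(n,i)=C(39,34)=575757


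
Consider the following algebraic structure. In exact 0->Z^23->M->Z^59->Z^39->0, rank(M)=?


Alt sum=0:
(-1)^0*23 + (-1)^1*? + (-1)^2*59 + (-1)^3*39=0
rank(M)=43


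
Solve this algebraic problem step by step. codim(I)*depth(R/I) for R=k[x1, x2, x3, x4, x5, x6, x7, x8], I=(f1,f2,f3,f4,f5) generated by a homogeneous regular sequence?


codim=5, depth=dim(R/I)=8-5=3
Product=5*3=15


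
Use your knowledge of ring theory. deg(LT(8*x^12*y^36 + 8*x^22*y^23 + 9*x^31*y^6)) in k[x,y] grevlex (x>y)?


LT: 8*x^12*y^36
deg_x=12, deg_y=36
Total=12+36=48


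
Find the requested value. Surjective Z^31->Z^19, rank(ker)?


rank(ker) = 31-19 = 12


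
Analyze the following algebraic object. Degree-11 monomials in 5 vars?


C(d+n-1,n-1)=C(15,4)=1365


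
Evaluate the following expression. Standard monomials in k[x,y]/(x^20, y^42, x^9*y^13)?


k[x,y]/I, I = (x^20, y^42, x^9*y^13)
Rect: 20x42=840. Corner: (20-9)x(42-13)=319.
dim = 840-319 = 521


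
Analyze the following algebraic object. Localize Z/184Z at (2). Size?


2-primary part: 184=2^3*23
Size=2^3=8


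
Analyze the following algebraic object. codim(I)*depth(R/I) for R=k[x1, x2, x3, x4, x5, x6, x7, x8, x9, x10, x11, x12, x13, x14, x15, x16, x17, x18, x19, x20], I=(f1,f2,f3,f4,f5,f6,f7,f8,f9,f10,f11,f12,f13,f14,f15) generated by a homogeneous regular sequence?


codim=15, depth=dim(R/I)=20-15=5
Product=15*5=75


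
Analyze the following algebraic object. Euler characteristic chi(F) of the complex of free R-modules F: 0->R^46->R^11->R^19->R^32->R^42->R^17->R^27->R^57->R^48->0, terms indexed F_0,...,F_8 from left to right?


chi = sum (-1)^i * rank:
(-1)^0*46=46
(-1)^1*11=-11
(-1)^2*19=19
(-1)^3*32=-32
(-1)^4*42=42
(-1)^5*17=-17
(-1)^6*27=27
(-1)^7*57=-57
(-1)^8*48=48
chi=65


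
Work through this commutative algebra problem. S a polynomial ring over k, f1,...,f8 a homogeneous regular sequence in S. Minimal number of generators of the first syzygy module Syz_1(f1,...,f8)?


Regular sequence => Koszul complex is the minimal free resolution.
Syz_1 minimally generated by Koszul relations f_i*e_j - f_j*e_i (i<j): mu(Syz_1) = beta_2 = C(m,2) = m(m-1)/2
m=8
8*7/2 = 28


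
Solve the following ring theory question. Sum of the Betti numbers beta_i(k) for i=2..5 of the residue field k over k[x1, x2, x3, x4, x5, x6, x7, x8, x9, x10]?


Koszul resolution: beta_i(k)=C(n,i), n=10
C(10,2)=45, C(10,3)=120, C(10,4)=210, C(10,5)=252
Sum=627


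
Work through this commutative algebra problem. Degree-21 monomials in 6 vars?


C(d+n-1,n-1)=C(26,5)=65780


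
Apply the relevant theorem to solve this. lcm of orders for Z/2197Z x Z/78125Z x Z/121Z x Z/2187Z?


Exponent = lcm of the cyclic orders; pairwise coprime => product.
13^3*5^7*11^2*3^7=2197*78125*121*2187=45420743671875


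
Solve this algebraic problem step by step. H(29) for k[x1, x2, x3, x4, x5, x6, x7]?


C(d+n-1,n-1)=C(35,6)=1623160


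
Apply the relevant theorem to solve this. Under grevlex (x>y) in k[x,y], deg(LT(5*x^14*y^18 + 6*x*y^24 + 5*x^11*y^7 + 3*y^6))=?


LT: 5*x^14*y^18
deg_x=14, deg_y=18
Total=14+18=32


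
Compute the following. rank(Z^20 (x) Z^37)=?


rank(M(x)N) = rank(M)*rank(N)
20*37 = 740


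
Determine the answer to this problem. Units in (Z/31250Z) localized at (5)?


Local ring = Z/15625Z.
phi(15625) = 5^5*(5-1) = 12500


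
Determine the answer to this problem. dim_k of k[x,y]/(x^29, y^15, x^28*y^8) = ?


k[x,y]/I, I = (x^29, y^15, x^28*y^8)
Rect: 29x15=435. Corner: (29-28)x(15-8)=7.
dim = 435-7 = 428


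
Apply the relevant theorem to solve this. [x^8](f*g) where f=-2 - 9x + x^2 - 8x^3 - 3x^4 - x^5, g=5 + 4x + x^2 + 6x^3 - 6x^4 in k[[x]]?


[x^8] = sum a_i*b_j, i+j=8
  -3*-6=18
  -1*6=-6
Sum=12


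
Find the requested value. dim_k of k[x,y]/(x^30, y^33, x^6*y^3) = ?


k[x,y]/I, I = (x^30, y^33, x^6*y^3)
Rect: 30x33=990. Corner: (30-6)x(33-3)=720.
dim = 990-720 = 270


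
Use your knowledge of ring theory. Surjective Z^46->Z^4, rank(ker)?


rank(ker) = 46-4 = 42


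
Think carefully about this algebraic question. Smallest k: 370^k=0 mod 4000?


370^k mod 4000:
k=1: 370
k=2: 900
k=3: 1000
k=4: 2000
k=5: 0
First zero at k = 5


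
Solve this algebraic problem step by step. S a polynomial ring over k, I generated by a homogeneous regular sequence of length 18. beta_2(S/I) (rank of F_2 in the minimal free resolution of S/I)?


Regular sequence => Koszul complex is the minimal free resolution.
Syz_1 minimally generated by Koszul relations f_i*e_j - f_j*e_i (i<j): mu(Syz_1) = beta_2 = C(m,2) = m(m-1)/2
m=18
18*17/2 = 153


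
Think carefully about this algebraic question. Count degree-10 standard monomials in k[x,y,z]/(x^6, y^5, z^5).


Need i<6, j<5, k<5 with i+j+k=10.
For each i, j ranges over max(0,10-i-4)..min(4,10-i):
  i=0: j in [6,4] -> 0
  i=1: j in [5,4] -> 0
  i=2: j in [4,4] -> 1
  i=3: j in [3,4] -> 2
  i=4: j in [2,4] -> 3
  i=5: j in [1,4] -> 4
H(10) = 0+0+1+2+3+4 = 10


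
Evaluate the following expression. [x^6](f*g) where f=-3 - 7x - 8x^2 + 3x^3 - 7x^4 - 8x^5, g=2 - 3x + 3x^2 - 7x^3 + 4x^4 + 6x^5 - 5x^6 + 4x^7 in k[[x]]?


[x^6] = sum a_i*b_j, i+j=6
  -3*-5=15
  -7*6=-42
  -8*4=-32
  3*-7=-21
  -7*3=-21
  -8*-3=24
Sum=-77


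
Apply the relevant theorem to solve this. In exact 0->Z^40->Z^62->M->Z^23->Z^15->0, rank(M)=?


Alt sum=0:
(-1)^0*40 + (-1)^1*62 + (-1)^2*? + (-1)^3*23 + (-1)^4*15=0
rank(M)=30


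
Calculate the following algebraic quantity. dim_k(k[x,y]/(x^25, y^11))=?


Basis: x^i*y^j, i<25, j<11
25*11=275


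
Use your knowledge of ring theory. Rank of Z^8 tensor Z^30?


rank(M(x)N) = rank(M)*rank(N)
8*30 = 240


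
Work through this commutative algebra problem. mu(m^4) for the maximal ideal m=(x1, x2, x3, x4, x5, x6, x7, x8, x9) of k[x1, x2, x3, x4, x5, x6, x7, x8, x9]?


Graded Nakayama: mu(m^d) = dim_k (m^d/m^(d+1)) = #degree-4 monomials in 9 vars
C(n+d-1,d)=C(12,4)=495


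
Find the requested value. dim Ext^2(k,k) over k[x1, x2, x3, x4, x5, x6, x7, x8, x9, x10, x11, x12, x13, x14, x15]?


C(n,i)=C(15,2)=105


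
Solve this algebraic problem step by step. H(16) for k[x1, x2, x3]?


C(d+n-1,n-1)=C(18,2)=153


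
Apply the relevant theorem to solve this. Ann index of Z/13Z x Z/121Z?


Exponent = lcm of the cyclic orders; pairwise coprime => product.
13^1*11^2=13*121=1573


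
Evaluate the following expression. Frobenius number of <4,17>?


gcd(4,17)=1 => F=ab-a-b=4*17-4-17=68-21=47


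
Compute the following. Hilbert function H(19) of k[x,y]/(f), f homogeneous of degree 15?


H(t)=d for t>=d-1.
d=15, t=19
H(19)=15


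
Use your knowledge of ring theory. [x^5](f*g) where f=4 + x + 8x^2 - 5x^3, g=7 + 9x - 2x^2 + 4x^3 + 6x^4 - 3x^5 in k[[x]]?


[x^5] = sum a_i*b_j, i+j=5
  4*-3=-12
  1*6=6
  8*4=32
  -5*-2=10
Sum=36


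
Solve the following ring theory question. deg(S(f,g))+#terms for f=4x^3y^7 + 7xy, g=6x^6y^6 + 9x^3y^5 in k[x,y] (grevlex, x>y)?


LT(f)=4x^3y^7, LT(g)=6x^6y^6
lcm(LM)=x^6y^7
S(f,g) (scaled by 24 to clear denominators) = 6x^3*f - 4y*g = -36x^3y^6 + 42x^4y
2 terms, deg 9.
9+2=11


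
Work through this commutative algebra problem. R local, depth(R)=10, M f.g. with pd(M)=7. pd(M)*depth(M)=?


pd+depth=10
depth=10-7=3
pd*depth=7*3=21


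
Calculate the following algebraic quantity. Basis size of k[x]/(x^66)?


Basis: 1,x,...,x^65
dim=66


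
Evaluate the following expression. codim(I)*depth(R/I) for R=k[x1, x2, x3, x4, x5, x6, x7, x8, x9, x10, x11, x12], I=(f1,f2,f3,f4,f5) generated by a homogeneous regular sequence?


codim=5, depth=dim(R/I)=12-5=7
Product=5*7=35


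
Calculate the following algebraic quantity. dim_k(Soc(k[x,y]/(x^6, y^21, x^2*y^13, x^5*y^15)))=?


Socle = ann(m) = span of standard monomials u with x*u, y*u in I (staircase corners).
Redundant generators: x^5*y^15
Minimal generators: x^6, x^2*y^13, y^21
Corners: xy^20, x^5y^12
Socle dim=2


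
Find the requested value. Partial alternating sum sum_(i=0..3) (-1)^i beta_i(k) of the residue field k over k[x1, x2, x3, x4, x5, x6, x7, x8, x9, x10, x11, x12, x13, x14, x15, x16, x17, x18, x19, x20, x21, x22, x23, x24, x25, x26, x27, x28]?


Koszul resolution: beta_i(k)=C(n,i), n=28
sum_(i=0..p) (-1)^i C(n,i) = (-1)^p C(n-1,p)
(-1)^3*C(27,3) = (-1)^3*2925 = -2925


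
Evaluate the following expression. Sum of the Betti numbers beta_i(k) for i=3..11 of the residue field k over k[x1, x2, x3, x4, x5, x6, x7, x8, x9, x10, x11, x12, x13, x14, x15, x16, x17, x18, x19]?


Koszul resolution: beta_i(k)=C(n,i), n=19
C(19,3)=969, C(19,4)=3876, C(19,5)=11628, C(19,6)=27132, C(19,7)=50388, C(19,8)=75582, C(19,9)=92378, C(19,10)=92378, C(19,11)=75582
Sum=429913


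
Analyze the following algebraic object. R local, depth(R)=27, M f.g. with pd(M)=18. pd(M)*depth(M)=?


pd+depth=27
depth=27-18=9
pd*depth=18*9=162


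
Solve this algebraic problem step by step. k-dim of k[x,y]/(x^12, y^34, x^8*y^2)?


k[x,y]/I, I = (x^12, y^34, x^8*y^2)
Rect: 12x34=408. Corner: (12-8)x(34-2)=128.
dim = 408-128 = 280


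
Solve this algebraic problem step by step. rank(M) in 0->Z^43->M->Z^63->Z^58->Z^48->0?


Alt sum=0:
(-1)^0*43 + (-1)^1*? + (-1)^2*63 + (-1)^3*58 + (-1)^4*48=0
rank(M)=96


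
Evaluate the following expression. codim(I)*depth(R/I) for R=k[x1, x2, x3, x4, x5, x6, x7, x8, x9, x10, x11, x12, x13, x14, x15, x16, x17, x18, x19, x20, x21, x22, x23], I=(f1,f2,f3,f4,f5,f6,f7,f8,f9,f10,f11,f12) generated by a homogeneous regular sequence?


codim=12, depth=dim(R/I)=23-12=11
Product=12*11=132


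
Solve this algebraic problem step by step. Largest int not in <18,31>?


gcd(18,31)=1 => F=ab-a-b=18*31-18-31=558-49=509


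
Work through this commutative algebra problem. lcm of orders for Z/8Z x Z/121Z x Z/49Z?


Exponent = lcm of the cyclic orders; pairwise coprime => product.
2^3*11^2*7^2=8*121*49=47432


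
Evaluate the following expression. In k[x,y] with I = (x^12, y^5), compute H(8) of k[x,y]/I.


k[x,y], I = (x^12, y^5), d = 8
Need i < 12 and d-i < 5.
Range: 4 <= i <= 8.
H(8) = 5


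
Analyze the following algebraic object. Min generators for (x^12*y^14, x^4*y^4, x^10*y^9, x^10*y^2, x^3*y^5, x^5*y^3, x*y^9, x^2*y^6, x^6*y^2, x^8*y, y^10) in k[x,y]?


Remove redundant (divisible by others).
x^12*y^14 redundant.
x^10*y^2 redundant.
x^10*y^9 redundant.
Min: x^8*y, x^6*y^2, x^5*y^3, x^4*y^4, x^3*y^5, x^2*y^6, x*y^9, y^10
Count=8


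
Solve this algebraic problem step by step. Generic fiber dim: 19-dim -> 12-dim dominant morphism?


dim(fiber)=dim(X)-dim(Y)=19-12=7


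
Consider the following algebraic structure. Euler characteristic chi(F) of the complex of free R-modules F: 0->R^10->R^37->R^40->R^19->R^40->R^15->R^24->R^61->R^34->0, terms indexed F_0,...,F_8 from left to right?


chi = sum (-1)^i * rank:
(-1)^0*10=10
(-1)^1*37=-37
(-1)^2*40=40
(-1)^3*19=-19
(-1)^4*40=40
(-1)^5*15=-15
(-1)^6*24=24
(-1)^7*61=-61
(-1)^8*34=34
chi=16


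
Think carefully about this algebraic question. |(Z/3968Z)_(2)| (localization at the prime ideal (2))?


2-primary part: 3968=2^7*31
Size=2^7=128


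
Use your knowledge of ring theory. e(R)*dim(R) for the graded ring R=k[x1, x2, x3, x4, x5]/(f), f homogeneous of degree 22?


e(R)=deg(f)=22, dim(R)=5-1=4
e*dim=22*4=88


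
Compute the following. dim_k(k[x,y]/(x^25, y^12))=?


Basis: x^i*y^j, i<25, j<12
25*12=300


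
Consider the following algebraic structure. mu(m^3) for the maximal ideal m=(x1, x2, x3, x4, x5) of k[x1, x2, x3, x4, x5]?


Graded Nakayama: mu(m^d) = dim_k (m^d/m^(d+1)) = #degree-3 monomials in 5 vars
C(n+d-1,d)=C(7,3)=35


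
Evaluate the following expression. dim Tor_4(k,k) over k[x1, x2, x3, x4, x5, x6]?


Koszul: C(n,i)=C(6,4)=15


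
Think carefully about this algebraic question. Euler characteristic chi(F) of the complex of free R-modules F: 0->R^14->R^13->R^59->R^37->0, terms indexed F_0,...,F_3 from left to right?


chi = sum (-1)^i * rank:
(-1)^0*14=14
(-1)^1*13=-13
(-1)^2*59=59
(-1)^3*37=-37
chi=23


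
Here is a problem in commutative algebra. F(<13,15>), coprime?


gcd(13,15)=1 => F=ab-a-b=13*15-13-15=195-28=167


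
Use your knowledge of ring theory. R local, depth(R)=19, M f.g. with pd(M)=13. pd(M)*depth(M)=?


pd+depth=19
depth=19-13=6
pd*depth=13*6=78


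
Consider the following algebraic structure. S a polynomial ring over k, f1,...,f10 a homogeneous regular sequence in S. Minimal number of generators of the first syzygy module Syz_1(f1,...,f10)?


Regular sequence => Koszul complex is the minimal free resolution.
Syz_1 minimally generated by Koszul relations f_i*e_j - f_j*e_i (i<j): mu(Syz_1) = beta_2 = C(m,2) = m(m-1)/2
m=10
10*9/2 = 45


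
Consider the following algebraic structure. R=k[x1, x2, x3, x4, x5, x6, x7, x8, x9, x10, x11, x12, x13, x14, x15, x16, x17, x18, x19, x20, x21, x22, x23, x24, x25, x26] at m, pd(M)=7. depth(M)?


pd+depth=depth(R)=26
depth=26-7=19


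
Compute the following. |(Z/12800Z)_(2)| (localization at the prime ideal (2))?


2-primary part: 12800=2^9*25
Size=2^9=512


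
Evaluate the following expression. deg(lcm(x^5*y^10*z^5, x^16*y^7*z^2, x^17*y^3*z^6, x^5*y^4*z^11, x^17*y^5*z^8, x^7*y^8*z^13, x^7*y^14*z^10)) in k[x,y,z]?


lcm = componentwise max:
x: max(5,16,17,5,17,7,7)=17
y: max(10,7,3,4,5,8,14)=14
z: max(5,2,6,11,8,13,10)=13
Total=17+14+13=44


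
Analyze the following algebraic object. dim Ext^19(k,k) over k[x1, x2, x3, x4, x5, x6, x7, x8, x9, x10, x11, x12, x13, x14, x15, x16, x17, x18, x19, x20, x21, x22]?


C(n,i)=C(22,19)=1540


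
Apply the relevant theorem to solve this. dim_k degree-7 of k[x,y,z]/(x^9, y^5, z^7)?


Need i<9, j<5, k<7 with i+j+k=7.
For each i, j ranges over max(0,7-i-6)..min(4,7-i):
  i=0: j in [1,4] -> 4
  i=1: j in [0,4] -> 5
  i=2: j in [0,4] -> 5
  i=3: j in [0,4] -> 5
  i=4: j in [0,3] -> 4
  i=5: j in [0,2] -> 3
  i=6: j in [0,1] -> 2
  i=7: j in [0,0] -> 1
H(7) = 4+5+5+5+4+3+2+1 = 29


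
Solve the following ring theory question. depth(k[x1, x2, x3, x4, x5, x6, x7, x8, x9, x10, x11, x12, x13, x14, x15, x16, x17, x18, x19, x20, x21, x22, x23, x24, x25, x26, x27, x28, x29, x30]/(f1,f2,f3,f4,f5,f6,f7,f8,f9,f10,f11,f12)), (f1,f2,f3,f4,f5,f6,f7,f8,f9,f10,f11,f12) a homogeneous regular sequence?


depth(R)=30
depth(R/I)=30-12=18


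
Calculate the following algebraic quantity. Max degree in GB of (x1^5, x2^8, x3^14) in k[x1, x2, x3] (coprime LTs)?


Pure powers, coprime LTs => already GB.
Degrees: 5, 8, 14
Max=14


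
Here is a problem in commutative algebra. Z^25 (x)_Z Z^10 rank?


rank(M(x)N) = rank(M)*rank(N)
25*10 = 250


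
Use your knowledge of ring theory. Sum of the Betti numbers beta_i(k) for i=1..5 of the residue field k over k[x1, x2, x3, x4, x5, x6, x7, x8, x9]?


Koszul resolution: beta_i(k)=C(n,i), n=9
C(9,1)=9, C(9,2)=36, C(9,3)=84, C(9,4)=126, C(9,5)=126
Sum=381


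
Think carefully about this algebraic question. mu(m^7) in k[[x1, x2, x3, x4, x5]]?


C(n+d-1,d)=C(11,7)=330


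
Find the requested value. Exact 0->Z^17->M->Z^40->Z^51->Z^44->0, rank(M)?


Alt sum=0:
(-1)^0*17 + (-1)^1*? + (-1)^2*40 + (-1)^3*51 + (-1)^4*44=0
rank(M)=50


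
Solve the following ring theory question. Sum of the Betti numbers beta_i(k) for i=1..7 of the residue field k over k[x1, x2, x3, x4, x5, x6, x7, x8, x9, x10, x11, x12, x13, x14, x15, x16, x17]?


Koszul resolution: beta_i(k)=C(n,i), n=17
C(17,1)=17, C(17,2)=136, C(17,3)=680, C(17,4)=2380, C(17,5)=6188, C(17,6)=12376, C(17,7)=19448
Sum=41225


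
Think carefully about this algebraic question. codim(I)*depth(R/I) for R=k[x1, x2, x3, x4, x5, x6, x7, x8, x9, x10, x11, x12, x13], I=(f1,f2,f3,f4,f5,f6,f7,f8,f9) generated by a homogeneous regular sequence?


codim=9, depth=dim(R/I)=13-9=4
Product=9*4=36


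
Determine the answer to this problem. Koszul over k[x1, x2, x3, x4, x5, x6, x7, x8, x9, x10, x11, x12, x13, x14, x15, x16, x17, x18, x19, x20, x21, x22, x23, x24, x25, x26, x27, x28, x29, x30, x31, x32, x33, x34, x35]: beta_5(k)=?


C(n,i)=C(35,5)=324632


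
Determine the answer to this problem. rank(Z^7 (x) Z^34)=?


rank(M(x)N) = rank(M)*rank(N)
7*34 = 238


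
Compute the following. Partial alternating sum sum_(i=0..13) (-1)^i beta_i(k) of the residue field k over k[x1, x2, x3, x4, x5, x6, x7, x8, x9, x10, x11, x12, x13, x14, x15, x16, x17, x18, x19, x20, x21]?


Koszul resolution: beta_i(k)=C(n,i), n=21
sum_(i=0..p) (-1)^i C(n,i) = (-1)^p C(n-1,p)
(-1)^13*C(20,13) = (-1)^13*77520 = -77520


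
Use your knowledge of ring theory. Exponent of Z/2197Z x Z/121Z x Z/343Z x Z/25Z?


Exponent = lcm of the cyclic orders; pairwise coprime => product.
13^3*11^2*7^3*5^2=2197*121*343*25=2279552275


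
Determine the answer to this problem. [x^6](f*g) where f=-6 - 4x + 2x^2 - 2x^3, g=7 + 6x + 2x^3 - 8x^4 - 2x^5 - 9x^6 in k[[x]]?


[x^6] = sum a_i*b_j, i+j=6
  -6*-9=54
  -4*-2=8
  2*-8=-16
  -2*2=-4
Sum=42


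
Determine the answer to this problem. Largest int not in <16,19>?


gcd(16,19)=1 => F=ab-a-b=16*19-16-19=304-35=269


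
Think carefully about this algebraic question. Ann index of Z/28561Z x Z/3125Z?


Exponent = lcm of the cyclic orders; pairwise coprime => product.
13^4*5^5=28561*3125=89253125


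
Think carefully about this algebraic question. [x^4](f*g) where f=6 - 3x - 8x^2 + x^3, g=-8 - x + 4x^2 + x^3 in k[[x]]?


[x^4] = sum a_i*b_j, i+j=4
  -3*1=-3
  -8*4=-32
  1*-1=-1
Sum=-36


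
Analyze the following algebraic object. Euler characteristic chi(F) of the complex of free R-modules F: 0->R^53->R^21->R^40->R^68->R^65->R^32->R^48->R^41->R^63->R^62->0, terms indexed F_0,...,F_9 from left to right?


chi = sum (-1)^i * rank:
(-1)^0*53=53
(-1)^1*21=-21
(-1)^2*40=40
(-1)^3*68=-68
(-1)^4*65=65
(-1)^5*32=-32
(-1)^6*48=48
(-1)^7*41=-41
(-1)^8*63=63
(-1)^9*62=-62
chi=45


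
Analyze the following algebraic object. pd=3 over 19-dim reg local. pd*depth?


pd+depth=19
depth=19-3=16
pd*depth=3*16=48


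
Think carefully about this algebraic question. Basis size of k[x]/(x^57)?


Basis: 1,x,...,x^56
dim=57


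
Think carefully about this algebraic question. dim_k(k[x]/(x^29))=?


Basis: 1,x,...,x^28
dim=29
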